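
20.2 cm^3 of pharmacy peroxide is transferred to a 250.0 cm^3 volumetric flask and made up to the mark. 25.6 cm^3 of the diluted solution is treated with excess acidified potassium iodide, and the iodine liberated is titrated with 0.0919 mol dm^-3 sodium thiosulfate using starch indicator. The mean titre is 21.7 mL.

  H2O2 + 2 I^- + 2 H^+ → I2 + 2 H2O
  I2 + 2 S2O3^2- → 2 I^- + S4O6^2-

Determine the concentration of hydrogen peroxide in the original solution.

0.482 mol/L

n(S2O3^2-) = 0.0217 × 0.0919 = 1.99 × 10^-3 mol
n(I2) = n(S2O3^2-)/2 = 9.97 × 10^-4 mol
n(H2O2) in the aliquot = 9.97 × 10^-4 mol (1:1 ratio)
[H2O2]_dilute = 9.97 × 10^-4 / 0.0256 = 0.0389 mol/L
[H2O2]_original = 0.0389 × 250.0/20.2 = 0.482 mol/L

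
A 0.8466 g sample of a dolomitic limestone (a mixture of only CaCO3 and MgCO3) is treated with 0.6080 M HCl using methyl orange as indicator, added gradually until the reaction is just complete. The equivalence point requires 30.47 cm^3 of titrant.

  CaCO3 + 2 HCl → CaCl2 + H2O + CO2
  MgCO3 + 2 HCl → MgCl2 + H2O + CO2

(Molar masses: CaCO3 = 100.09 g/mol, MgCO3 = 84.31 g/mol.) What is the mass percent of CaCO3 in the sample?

n(HCl) = 0.03047 × 0.6080 = 0.01853 mol
Let x = n(CaCO3), y = n(MgCO3).
Titrant: 2x + 2y = 0.01853;  mass: 100.09x + 84.31y = 0.8466
Solving, x = 4.160 × 10^-3 mol, y = 5.103 × 10^-3 mol
mass of CaCO3 = 4.160 × 10^-3 × 100.09 = 0.4164 g
% CaCO3 = 0.4164 / 0.8466 × 100 = 49.18 %

49.18 %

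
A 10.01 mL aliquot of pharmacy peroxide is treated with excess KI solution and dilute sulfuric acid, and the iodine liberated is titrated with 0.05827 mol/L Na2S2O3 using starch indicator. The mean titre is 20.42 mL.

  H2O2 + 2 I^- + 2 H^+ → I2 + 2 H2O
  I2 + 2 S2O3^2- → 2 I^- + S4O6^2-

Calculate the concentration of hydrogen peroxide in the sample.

n(S2O3^2-) = 0.02042 × 0.05827 = 1.190 × 10^-3 mol
n(I2) = n(S2O3^2-)/2 = 5.949 × 10^-4 mol
n(H2O2) in the aliquot = 5.949 × 10^-4 mol (1:1 ratio)
[H2O2] = 5.949 × 10^-4 / 0.01001 = 0.05943 mol/L

0.05943 mol/L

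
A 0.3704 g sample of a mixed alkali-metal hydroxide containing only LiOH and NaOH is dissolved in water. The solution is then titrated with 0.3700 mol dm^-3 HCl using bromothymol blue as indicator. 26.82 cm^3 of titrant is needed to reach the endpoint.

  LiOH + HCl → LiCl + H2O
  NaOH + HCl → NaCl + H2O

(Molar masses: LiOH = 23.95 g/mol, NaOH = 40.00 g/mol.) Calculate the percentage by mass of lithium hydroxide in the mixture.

10.69 %

n(HCl) = 0.02682 × 0.3700 = 9.923 × 10^-3 mol
Let x = n(LiOH), y = n(NaOH).
Titrant: 1x + 1y = 9.923 × 10^-3;  mass: 23.95x + 40.00y = 0.3704
Solving, x = 1.653 × 10^-3 mol, y = 8.270 × 10^-3 mol
mass of LiOH = 1.653 × 10^-3 × 23.95 = 0.03960 g
% LiOH = 0.03960 / 0.3704 × 100 = 10.69 %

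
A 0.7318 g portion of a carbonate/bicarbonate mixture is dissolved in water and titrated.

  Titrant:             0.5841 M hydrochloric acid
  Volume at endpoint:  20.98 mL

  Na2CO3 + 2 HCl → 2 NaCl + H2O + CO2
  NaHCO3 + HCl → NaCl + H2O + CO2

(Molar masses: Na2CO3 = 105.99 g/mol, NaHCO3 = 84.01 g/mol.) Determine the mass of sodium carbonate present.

n(HCl) = 0.02098 × 0.5841 = 0.01225 mol
Let x = n(Na2CO3), y = n(NaHCO3).
Titrant: 2x + 1y = 0.01225;  mass: 105.99x + 84.01y = 0.7318
Solving, x = 4.799 × 10^-3 mol, y = 2.656 × 10^-3 mol
mass of Na2CO3 = 4.799 × 10^-3 × 105.99 = 0.5087 g

0.5087 g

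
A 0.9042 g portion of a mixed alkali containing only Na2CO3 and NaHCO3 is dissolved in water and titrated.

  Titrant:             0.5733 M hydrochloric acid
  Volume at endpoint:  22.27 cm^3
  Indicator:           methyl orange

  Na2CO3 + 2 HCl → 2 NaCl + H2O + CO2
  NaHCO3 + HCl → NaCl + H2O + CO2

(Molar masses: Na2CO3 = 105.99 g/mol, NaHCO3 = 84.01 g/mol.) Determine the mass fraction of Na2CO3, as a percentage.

n(HCl) = 0.02227 × 0.5733 = 0.01277 mol
Let x = n(Na2CO3), y = n(NaHCO3).
Titrant: 2x + 1y = 0.01277;  mass: 105.99x + 84.01y = 0.9042
Solving, x = 2.715 × 10^-3 mol, y = 7.338 × 10^-3 mol
mass of Na2CO3 = 2.715 × 10^-3 × 105.99 = 0.2877 g
% Na2CO3 = 0.2877 / 0.9042 × 100 = 31.82 %

31.82 %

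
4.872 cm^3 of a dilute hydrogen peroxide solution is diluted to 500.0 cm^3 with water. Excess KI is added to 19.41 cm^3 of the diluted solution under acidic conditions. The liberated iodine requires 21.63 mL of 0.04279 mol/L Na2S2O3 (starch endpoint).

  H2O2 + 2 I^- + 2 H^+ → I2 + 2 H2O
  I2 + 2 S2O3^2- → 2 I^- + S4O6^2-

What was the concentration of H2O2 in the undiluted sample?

2.447 mol/L

n(S2O3^2-) = 0.02163 × 0.04279 = 9.255 × 10^-4 mol
n(I2) = n(S2O3^2-)/2 = 4.628 × 10^-4 mol
n(H2O2) in the aliquot = 4.628 × 10^-4 mol (1:1 ratio)
[H2O2]_dilute = 4.628 × 10^-4 / 0.01941 = 0.02384 mol/L
[H2O2]_original = 0.02384 × 500.0/4.872 = 2.447 mol/L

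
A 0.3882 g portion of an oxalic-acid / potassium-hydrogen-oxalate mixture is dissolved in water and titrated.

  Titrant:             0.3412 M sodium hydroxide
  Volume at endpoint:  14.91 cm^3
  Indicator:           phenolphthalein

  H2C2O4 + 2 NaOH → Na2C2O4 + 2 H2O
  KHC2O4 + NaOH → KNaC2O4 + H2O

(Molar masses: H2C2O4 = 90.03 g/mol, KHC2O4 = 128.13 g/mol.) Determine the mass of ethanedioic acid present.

n(NaOH) = 0.01491 × 0.3412 = 5.087 × 10^-3 mol
Let x = n(H2C2O4), y = n(KHC2O4).
Titrant: 2x + 1y = 5.087 × 10^-3;  mass: 90.03x + 128.13y = 0.3882
Solving, x = 1.586 × 10^-3 mol, y = 1.915 × 10^-3 mol
mass of H2C2O4 = 1.586 × 10^-3 × 90.03 = 0.1428 g

0.1428 g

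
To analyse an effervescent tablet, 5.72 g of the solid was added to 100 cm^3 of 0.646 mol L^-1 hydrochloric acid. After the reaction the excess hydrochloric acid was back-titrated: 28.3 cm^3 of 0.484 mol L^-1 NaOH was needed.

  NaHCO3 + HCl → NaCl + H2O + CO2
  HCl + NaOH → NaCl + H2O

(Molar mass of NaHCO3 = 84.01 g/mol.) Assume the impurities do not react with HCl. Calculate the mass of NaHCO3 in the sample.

n(HCl) added = 0.100 × 0.646 = 0.0646 mol
n(NaOH) used in back-titration = 0.0283 × 0.484 = 0.0137 mol
n(HCl) left over = 0.0137 mol (1:1 ratio)
n(HCl) consumed by analyte = 0.0646 − 0.0137 = 0.0509 mol
n(NaHCO3) = 0.0509 mol (1:1 ratio)
mass of NaHCO3 = 0.0509 × 84.01 = 4.28 g

4.28 g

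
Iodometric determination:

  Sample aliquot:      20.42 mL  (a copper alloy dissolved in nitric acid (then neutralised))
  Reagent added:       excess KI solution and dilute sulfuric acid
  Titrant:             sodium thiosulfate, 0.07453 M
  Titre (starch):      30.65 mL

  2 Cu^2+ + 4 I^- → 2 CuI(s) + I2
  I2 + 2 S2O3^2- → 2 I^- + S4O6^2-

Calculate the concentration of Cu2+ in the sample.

n(S2O3^2-) = 0.03065 × 0.07453 = 2.284 × 10^-3 mol
n(I2) = n(S2O3^2-)/2 = 1.142 × 10^-3 mol
From the 2:1 ratio, n(Cu2+) in the aliquot = 2/1 × 1.142 × 10^-3 = 2.284 × 10^-3 mol
[Cu2+] = 2.284 × 10^-3 / 0.02042 = 0.1119 mol/L

0.1119 M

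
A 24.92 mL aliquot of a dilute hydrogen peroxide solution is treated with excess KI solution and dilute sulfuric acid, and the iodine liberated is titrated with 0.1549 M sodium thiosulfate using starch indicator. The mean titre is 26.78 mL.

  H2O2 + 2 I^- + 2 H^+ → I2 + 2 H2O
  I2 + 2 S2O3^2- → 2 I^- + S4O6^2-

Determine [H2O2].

n(S2O3^2-) = 0.02678 × 0.1549 = 4.148 × 10^-3 mol
n(I2) = n(S2O3^2-)/2 = 2.074 × 10^-3 mol
n(H2O2) in the aliquot = 2.074 × 10^-3 mol (1:1 ratio)
[H2O2] = 2.074 × 10^-3 / 0.02492 = 0.08323 mol/L

0.08323 M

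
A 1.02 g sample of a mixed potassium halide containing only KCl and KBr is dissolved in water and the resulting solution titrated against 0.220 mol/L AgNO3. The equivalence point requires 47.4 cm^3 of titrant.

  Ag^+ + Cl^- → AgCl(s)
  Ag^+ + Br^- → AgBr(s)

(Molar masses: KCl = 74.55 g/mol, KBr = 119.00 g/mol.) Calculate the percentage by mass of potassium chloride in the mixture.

36.3 %

n(AgNO3) = 0.0474 × 0.220 = 0.0104 mol
Let x = n(KCl), y = n(KBr).
Titrant: 1x + 1y = 0.0104;  mass: 74.55x + 119.00y = 1.02
Solving, x = 4.97 × 10^-3 mol, y = 5.46 × 10^-3 mol
mass of KCl = 4.97 × 10^-3 × 74.55 = 0.371 g
% KCl = 0.371 / 1.02 × 100 = 36.3 %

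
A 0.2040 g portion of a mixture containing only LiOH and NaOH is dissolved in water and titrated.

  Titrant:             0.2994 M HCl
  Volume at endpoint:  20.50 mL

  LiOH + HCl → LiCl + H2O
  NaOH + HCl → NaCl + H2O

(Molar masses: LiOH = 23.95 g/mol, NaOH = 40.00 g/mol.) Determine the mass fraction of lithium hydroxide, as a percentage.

n(HCl) = 0.02050 × 0.2994 = 6.138 × 10^-3 mol
Let x = n(LiOH), y = n(NaOH).
Titrant: 1x + 1y = 6.138 × 10^-3;  mass: 23.95x + 40.00y = 0.2040
Solving, x = 2.586 × 10^-3 mol, y = 3.552 × 10^-3 mol
mass of LiOH = 2.586 × 10^-3 × 23.95 = 0.06194 g
% LiOH = 0.06194 / 0.2040 × 100 = 30.36 %

30.36 %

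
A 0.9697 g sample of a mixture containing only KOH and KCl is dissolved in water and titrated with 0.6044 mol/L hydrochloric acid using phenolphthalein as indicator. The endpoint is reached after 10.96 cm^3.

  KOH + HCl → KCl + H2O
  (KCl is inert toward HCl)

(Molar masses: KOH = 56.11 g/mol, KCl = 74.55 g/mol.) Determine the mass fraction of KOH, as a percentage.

n(HCl) = 0.01096 × 0.6044 = 6.624 × 10^-3 mol
Let x = n(KOH), y = n(KCl).
Titrant: 1x = 6.624 × 10^-3;  mass: 56.11x + 74.55y = 0.9697
Solving, x = 6.624 × 10^-3 mol, y = 8.022 × 10^-3 mol
mass of KOH = 6.624 × 10^-3 × 56.11 = 0.3717 g
% KOH = 0.3717 / 0.9697 × 100 = 38.33 %

38.33 %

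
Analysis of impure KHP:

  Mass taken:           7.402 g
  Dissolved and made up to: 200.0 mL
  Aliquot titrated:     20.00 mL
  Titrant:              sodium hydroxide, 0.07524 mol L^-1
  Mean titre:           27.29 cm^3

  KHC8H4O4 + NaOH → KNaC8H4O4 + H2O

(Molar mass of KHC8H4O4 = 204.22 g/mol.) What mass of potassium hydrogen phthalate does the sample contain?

n(NaOH) per titration = 0.02729 × 0.07524 = 2.053 × 10^-3 mol
n(KHC8H4O4) in each aliquot = 2.053 × 10^-3 mol (1:1 ratio)
n(KHC8H4O4) in the whole flask = 2.053 × 10^-3 × 200.0/20.00 = 0.02053 mol
mass of KHC8H4O4 = 0.02053 × 204.22 = 4.193 g

4.193 g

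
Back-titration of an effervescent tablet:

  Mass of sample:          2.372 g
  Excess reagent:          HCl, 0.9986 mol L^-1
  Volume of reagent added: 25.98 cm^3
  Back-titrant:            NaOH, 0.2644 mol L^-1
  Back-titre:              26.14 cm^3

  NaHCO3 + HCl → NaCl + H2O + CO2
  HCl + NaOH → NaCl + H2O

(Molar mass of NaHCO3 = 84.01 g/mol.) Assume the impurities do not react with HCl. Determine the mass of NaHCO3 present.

n(HCl) added = 0.02598 × 0.9986 = 0.02594 mol
n(NaOH) used in back-titration = 0.02614 × 0.2644 = 6.911 × 10^-3 mol
n(HCl) left over = 6.911 × 10^-3 mol (1:1 ratio)
n(HCl) consumed by analyte = 0.02594 − 6.911 × 10^-3 = 0.01903 mol
n(NaHCO3) = 0.01903 mol (1:1 ratio)
mass of NaHCO3 = 0.01903 × 84.01 = 1.599 g

1.599 g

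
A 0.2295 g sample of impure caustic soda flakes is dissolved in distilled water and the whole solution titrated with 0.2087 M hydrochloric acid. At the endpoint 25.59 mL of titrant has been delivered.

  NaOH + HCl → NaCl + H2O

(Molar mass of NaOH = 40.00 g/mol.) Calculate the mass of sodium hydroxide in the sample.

0.2136 g

n(HCl) = 0.02559 L × 0.2087 mol/L = 5.341 × 10^-3 mol
n(NaOH) = 5.341 × 10^-3 mol (1:1 ratio)
mass of NaOH = 5.341 × 10^-3 × 40.00 g/mol = 0.2136 g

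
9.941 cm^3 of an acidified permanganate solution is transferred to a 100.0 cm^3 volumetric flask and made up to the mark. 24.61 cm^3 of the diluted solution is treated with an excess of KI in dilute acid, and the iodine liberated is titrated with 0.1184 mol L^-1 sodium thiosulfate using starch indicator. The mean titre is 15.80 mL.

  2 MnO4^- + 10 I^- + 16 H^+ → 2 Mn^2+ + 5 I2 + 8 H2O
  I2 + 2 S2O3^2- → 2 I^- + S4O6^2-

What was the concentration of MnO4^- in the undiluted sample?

0.1529 mol/L

n(S2O3^2-) = 0.01580 × 0.1184 = 1.871 × 10^-3 mol
n(I2) = n(S2O3^2-)/2 = 9.354 × 10^-4 mol
From the 2:5 ratio, n(MnO4^-) in the aliquot = 2/5 × 9.354 × 10^-4 = 3.741 × 10^-4 mol
[MnO4^-]_dilute = 3.741 × 10^-4 / 0.02461 = 0.01520 mol/L
[MnO4^-]_original = 0.01520 × 100.0/9.941 = 0.1529 mol/L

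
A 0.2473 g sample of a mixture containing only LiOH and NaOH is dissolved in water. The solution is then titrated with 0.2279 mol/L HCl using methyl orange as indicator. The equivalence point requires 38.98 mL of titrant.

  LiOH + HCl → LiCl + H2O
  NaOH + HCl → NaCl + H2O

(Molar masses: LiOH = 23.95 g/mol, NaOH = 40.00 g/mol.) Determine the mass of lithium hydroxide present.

n(HCl) = 0.03898 × 0.2279 = 8.884 × 10^-3 mol
Let x = n(LiOH), y = n(NaOH).
Titrant: 1x + 1y = 8.884 × 10^-3;  mass: 23.95x + 40.00y = 0.2473
Solving, x = 6.732 × 10^-3 mol, y = 2.152 × 10^-3 mol
mass of LiOH = 6.732 × 10^-3 × 23.95 = 0.1612 g

0.1612 g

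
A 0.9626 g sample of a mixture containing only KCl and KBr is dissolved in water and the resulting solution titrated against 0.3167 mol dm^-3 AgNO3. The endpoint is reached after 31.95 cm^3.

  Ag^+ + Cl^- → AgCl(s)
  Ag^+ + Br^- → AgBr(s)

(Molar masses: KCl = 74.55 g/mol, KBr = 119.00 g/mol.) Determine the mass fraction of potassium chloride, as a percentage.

42.08 %

n(AgNO3) = 0.03195 × 0.3167 = 0.01012 mol
Let x = n(KCl), y = n(KBr).
Titrant: 1x + 1y = 0.01012;  mass: 74.55x + 119.00y = 0.9626
Solving, x = 5.433 × 10^-3 mol, y = 4.685 × 10^-3 mol
mass of KCl = 5.433 × 10^-3 × 74.55 = 0.4051 g
% KCl = 0.4051 / 0.9626 × 100 = 42.08 %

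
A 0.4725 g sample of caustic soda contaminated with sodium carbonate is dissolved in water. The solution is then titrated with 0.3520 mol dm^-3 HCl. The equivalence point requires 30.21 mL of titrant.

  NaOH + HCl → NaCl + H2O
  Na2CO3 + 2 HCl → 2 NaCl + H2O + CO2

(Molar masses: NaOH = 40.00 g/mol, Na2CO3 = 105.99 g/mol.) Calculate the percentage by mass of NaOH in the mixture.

59.31 %

n(HCl) = 0.03021 × 0.3520 = 0.01063 mol
Let x = n(NaOH), y = n(Na2CO3).
Titrant: 1x + 2y = 0.01063;  mass: 40.00x + 105.99y = 0.4725
Solving, x = 7.006 × 10^-3 mol, y = 1.814 × 10^-3 mol
mass of NaOH = 7.006 × 10^-3 × 40.00 = 0.2802 g
% NaOH = 0.2802 / 0.4725 × 100 = 59.31 %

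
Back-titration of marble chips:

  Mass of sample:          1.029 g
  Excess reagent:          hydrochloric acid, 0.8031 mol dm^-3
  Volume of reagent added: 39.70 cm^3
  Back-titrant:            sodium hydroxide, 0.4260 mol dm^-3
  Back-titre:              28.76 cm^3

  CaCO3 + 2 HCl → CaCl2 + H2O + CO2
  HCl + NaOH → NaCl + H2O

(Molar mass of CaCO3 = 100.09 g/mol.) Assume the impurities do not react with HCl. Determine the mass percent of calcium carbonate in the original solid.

n(HCl) added = 0.03970 × 0.8031 = 0.03188 mol
n(NaOH) used in back-titration = 0.02876 × 0.4260 = 0.01225 mol
n(HCl) left over = 0.01225 mol (1:1 ratio)
n(HCl) consumed by analyte = 0.03188 − 0.01225 = 0.01963 mol
From the 1:2 ratio, n(CaCO3) = 1/2 × 0.01963 = 9.816 × 10^-3 mol
mass of CaCO3 = 9.816 × 10^-3 × 100.09 = 0.9824 g
% CaCO3 = 0.9824 / 1.029 × 100 = 95.48 %

95.48 %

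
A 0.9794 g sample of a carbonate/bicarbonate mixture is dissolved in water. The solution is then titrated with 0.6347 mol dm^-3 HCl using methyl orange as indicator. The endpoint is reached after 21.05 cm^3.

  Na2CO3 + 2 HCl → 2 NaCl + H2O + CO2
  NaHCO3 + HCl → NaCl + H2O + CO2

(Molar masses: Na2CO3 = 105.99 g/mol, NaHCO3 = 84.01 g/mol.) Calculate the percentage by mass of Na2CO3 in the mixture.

24.95 %

n(HCl) = 0.02105 × 0.6347 = 0.01336 mol
Let x = n(Na2CO3), y = n(NaHCO3).
Titrant: 2x + 1y = 0.01336;  mass: 105.99x + 84.01y = 0.9794
Solving, x = 2.305 × 10^-3 mol, y = 8.749 × 10^-3 mol
mass of Na2CO3 = 2.305 × 10^-3 × 105.99 = 0.2444 g
% Na2CO3 = 0.2444 / 0.9794 × 100 = 24.95 %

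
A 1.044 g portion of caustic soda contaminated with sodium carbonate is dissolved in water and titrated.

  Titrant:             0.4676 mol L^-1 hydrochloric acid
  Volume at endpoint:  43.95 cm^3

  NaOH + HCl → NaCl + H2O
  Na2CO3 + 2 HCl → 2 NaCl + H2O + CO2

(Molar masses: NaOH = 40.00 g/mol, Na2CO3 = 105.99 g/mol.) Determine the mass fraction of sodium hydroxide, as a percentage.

13.30 %

n(HCl) = 0.04395 × 0.4676 = 0.02055 mol
Let x = n(NaOH), y = n(Na2CO3).
Titrant: 1x + 2y = 0.02055;  mass: 40.00x + 105.99y = 1.044
Solving, x = 3.471 × 10^-3 mol, y = 8.540 × 10^-3 mol
mass of NaOH = 3.471 × 10^-3 × 40.00 = 0.1388 g
% NaOH = 0.1388 / 1.044 × 100 = 13.30 %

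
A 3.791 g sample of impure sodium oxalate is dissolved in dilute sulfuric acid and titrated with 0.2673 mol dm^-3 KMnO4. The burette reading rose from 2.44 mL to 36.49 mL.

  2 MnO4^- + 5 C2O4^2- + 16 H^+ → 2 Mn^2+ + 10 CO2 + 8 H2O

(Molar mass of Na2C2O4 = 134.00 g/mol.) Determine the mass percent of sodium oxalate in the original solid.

n(KMnO4) = 0.03405 L × 0.2673 mol/L = 9.102 × 10^-3 mol
From the 5:2 ratio, n(Na2C2O4) = 5/2 × 9.102 × 10^-3 = 0.02275 mol
mass of Na2C2O4 = 0.02275 × 134.00 g/mol = 3.049 g
% Na2C2O4 = 3.049 / 3.791 × 100 = 80.43 %

80.43 %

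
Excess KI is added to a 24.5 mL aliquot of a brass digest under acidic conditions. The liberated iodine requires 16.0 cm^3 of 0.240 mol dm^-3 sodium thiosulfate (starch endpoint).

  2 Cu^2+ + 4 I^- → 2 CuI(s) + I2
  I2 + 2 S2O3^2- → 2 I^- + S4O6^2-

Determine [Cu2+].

n(S2O3^2-) = 0.0160 × 0.240 = 3.84 × 10^-3 mol
n(I2) = n(S2O3^2-)/2 = 1.92 × 10^-3 mol
From the 2:1 ratio, n(Cu2+) in the aliquot = 2/1 × 1.92 × 10^-3 = 3.84 × 10^-3 mol
[Cu2+] = 3.84 × 10^-3 / 0.0245 = 0.157 mol/L

0.157 mol/L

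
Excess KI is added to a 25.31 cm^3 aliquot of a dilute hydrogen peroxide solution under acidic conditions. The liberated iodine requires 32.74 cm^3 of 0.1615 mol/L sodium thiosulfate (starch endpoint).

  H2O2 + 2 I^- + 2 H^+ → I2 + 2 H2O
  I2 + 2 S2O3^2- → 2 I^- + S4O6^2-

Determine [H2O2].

n(S2O3^2-) = 0.03274 × 0.1615 = 5.288 × 10^-3 mol
n(I2) = n(S2O3^2-)/2 = 2.644 × 10^-3 mol
n(H2O2) in the aliquot = 2.644 × 10^-3 mol (1:1 ratio)
[H2O2] = 2.644 × 10^-3 / 0.02531 = 0.1045 mol/L

0.1045 mol/L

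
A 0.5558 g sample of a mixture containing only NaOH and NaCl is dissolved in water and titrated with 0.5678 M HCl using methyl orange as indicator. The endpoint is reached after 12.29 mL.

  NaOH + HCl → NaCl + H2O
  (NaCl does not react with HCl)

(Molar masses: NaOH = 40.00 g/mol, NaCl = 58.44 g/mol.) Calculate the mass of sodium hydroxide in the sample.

0.2791 g

n(HCl) = 0.01229 × 0.5678 = 6.978 × 10^-3 mol
Let x = n(NaOH), y = n(NaCl).
Titrant: 1x = 6.978 × 10^-3;  mass: 40.00x + 58.44y = 0.5558
Solving, x = 6.978 × 10^-3 mol, y = 4.734 × 10^-3 mol
mass of NaOH = 6.978 × 10^-3 × 40.00 = 0.2791 g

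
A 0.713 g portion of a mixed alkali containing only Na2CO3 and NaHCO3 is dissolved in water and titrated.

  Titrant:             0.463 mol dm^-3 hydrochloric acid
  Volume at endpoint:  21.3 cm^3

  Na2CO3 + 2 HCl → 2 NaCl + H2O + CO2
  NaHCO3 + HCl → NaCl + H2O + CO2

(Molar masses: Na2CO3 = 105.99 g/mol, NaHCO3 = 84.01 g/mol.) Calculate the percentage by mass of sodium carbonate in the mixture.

n(HCl) = 0.0213 × 0.463 = 9.86 × 10^-3 mol
Let x = n(Na2CO3), y = n(NaHCO3).
Titrant: 2x + 1y = 9.86 × 10^-3;  mass: 105.99x + 84.01y = 0.713
Solving, x = 1.86 × 10^-3 mol, y = 6.14 × 10^-3 mol
mass of Na2CO3 = 1.86 × 10^-3 × 105.99 = 0.197 g
% Na2CO3 = 0.197 / 0.713 × 100 = 27.7 %

27.7 %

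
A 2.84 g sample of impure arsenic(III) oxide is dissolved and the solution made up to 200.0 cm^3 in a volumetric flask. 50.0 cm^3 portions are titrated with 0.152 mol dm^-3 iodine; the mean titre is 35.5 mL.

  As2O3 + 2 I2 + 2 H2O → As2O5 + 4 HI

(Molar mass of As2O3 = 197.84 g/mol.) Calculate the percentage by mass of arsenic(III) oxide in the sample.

75.2 %

n(I2) per titration = 0.0355 × 0.152 = 5.40 × 10^-3 mol
From the 1:2 ratio, n(As2O3) in each aliquot = 1/2 × 5.40 × 10^-3 = 2.70 × 10^-3 mol
n(As2O3) in the whole flask = 2.70 × 10^-3 × 200.0/50.0 = 0.0108 mol
mass of As2O3 = 0.0108 × 197.84 = 2.14 g
% As2O3 = 2.14 / 2.84 × 100 = 75.2 %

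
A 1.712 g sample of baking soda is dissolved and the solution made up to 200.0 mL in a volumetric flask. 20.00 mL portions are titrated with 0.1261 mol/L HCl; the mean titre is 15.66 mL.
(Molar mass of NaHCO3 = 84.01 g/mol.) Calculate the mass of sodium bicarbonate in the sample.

NaHCO3 + HCl → NaCl + H2O + CO2
n(HCl) per titration = 0.01566 × 0.1261 = 1.975 × 10^-3 mol
n(NaHCO3) in each aliquot = 1.975 × 10^-3 mol (1:1 ratio)
n(NaHCO3) in the whole flask = 1.975 × 10^-3 × 200.0/20.00 = 0.01975 mol
mass of NaHCO3 = 0.01975 × 84.01 = 1.659 g

1.659 g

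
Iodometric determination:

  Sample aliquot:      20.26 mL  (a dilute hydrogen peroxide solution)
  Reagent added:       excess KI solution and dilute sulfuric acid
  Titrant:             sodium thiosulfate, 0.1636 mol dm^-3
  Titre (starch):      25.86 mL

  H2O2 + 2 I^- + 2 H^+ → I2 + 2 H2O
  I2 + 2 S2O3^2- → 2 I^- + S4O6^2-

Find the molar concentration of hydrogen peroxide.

n(S2O3^2-) = 0.02586 × 0.1636 = 4.231 × 10^-3 mol
n(I2) = n(S2O3^2-)/2 = 2.115 × 10^-3 mol
n(H2O2) in the aliquot = 2.115 × 10^-3 mol (1:1 ratio)
[H2O2] = 2.115 × 10^-3 / 0.02026 = 0.1044 mol/L

0.1044 mol/L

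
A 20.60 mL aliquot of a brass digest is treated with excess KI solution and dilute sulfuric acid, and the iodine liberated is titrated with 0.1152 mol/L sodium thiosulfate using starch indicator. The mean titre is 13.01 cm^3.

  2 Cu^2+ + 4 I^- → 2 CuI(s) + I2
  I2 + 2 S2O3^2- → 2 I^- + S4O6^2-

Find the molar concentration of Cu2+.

0.07275 mol/L

n(S2O3^2-) = 0.01301 × 0.1152 = 1.499 × 10^-3 mol
n(I2) = n(S2O3^2-)/2 = 7.494 × 10^-4 mol
From the 2:1 ratio, n(Cu2+) in the aliquot = 2/1 × 7.494 × 10^-4 = 1.499 × 10^-3 mol
[Cu2+] = 1.499 × 10^-3 / 0.02060 = 0.07275 mol/L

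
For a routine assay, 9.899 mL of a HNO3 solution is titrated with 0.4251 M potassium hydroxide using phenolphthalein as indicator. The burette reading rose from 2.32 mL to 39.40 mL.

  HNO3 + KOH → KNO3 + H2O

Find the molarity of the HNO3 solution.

n(KOH) = 0.03708 L × 0.4251 mol/L = 0.01576 mol
n(HNO3) = 0.01576 mol (1:1 mole ratio)
[HNO3] = 0.01576 mol / 0.009899 L = 1.592 mol/L

1.592 M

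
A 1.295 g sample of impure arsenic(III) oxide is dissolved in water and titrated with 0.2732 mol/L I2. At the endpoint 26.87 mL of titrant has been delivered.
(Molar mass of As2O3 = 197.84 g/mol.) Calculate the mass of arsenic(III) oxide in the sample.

As2O3 + 2 I2 + 2 H2O → As2O5 + 4 HI
n(I2) = 0.02687 L × 0.2732 mol/L = 7.341 × 10^-3 mol
From the 1:2 ratio, n(As2O3) = 1/2 × 7.341 × 10^-3 = 3.670 × 10^-3 mol
mass of As2O3 = 3.670 × 10^-3 × 197.84 g/mol = 0.7262 g

0.7262 g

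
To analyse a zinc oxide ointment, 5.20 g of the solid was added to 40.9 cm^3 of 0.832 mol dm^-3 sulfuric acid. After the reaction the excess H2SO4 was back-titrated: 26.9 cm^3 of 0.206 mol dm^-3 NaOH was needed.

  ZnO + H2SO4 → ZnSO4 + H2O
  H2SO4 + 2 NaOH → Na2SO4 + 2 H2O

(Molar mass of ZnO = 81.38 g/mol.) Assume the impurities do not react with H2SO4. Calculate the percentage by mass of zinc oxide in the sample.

n(H2SO4) added = 0.0409 × 0.832 = 0.0340 mol
n(NaOH) used in back-titration = 0.0269 × 0.206 = 5.54 × 10^-3 mol
From the 1:2 ratio, n(H2SO4) left over = 1/2 × 5.54 × 10^-3 = 2.77 × 10^-3 mol
n(H2SO4) consumed by analyte = 0.0340 − 2.77 × 10^-3 = 0.0313 mol
n(ZnO) = 0.0313 mol (1:1 ratio)
mass of ZnO = 0.0313 × 81.38 = 2.54 g
% ZnO = 2.54 / 5.20 × 100 = 48.9 %

48.9 %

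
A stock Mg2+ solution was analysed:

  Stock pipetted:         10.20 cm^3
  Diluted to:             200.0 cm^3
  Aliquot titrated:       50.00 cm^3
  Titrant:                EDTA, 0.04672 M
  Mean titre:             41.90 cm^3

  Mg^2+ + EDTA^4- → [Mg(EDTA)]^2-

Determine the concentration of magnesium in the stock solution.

n(EDTA) = 0.04190 × 0.04672 = 1.958 × 10^-3 mol
n(Mg2+) in the aliquot = 1.958 × 10^-3 mol (1:1 ratio)
[Mg2+]_dilute = 1.958 × 10^-3 / 0.05000 = 0.03915 mol/L
Dilution factor = 200.0 / 10.20 = 19.61
[Mg2+]_stock = 0.03915 × 19.61 = 0.7677 mol/L

0.7677 M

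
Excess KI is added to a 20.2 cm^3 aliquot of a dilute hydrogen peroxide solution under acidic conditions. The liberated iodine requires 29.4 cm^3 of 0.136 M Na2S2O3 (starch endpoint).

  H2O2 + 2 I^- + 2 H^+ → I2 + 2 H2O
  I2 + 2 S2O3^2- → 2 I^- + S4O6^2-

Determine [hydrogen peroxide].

0.0990 M

n(S2O3^2-) = 0.0294 × 0.136 = 4.00 × 10^-3 mol
n(I2) = n(S2O3^2-)/2 = 2.00 × 10^-3 mol
n(H2O2) in the aliquot = 2.00 × 10^-3 mol (1:1 ratio)
[H2O2] = 2.00 × 10^-3 / 0.0202 = 0.0990 mol/L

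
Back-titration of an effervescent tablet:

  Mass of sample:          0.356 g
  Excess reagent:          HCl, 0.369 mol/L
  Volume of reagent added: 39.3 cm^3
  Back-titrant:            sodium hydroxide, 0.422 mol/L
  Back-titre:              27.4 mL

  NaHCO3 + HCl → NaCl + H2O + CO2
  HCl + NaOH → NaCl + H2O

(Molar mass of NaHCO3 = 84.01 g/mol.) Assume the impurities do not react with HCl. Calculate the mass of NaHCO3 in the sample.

n(HCl) added = 0.0393 × 0.369 = 0.0145 mol
n(NaOH) used in back-titration = 0.0274 × 0.422 = 0.0116 mol
n(HCl) left over = 0.0116 mol (1:1 ratio)
n(HCl) consumed by analyte = 0.0145 − 0.0116 = 2.94 × 10^-3 mol
n(NaHCO3) = 2.94 × 10^-3 mol (1:1 ratio)
mass of NaHCO3 = 2.94 × 10^-3 × 84.01 = 0.247 g

0.247 g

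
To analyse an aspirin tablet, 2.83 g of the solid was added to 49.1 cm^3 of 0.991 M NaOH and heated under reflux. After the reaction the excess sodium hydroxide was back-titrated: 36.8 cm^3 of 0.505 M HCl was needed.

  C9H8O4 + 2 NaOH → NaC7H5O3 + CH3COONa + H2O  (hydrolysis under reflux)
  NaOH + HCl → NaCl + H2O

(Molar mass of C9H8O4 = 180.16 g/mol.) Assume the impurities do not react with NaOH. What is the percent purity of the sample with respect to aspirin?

95.7 %

n(NaOH) added = 0.0491 × 0.991 = 0.0487 mol
n(HCl) used in back-titration = 0.0368 × 0.505 = 0.0186 mol
n(NaOH) left over = 0.0186 mol (1:1 ratio)
n(NaOH) consumed by analyte = 0.0487 − 0.0186 = 0.0301 mol
From the 1:2 ratio, n(C9H8O4) = 1/2 × 0.0301 = 0.0150 mol
mass of C9H8O4 = 0.0150 × 180.16 = 2.71 g
% C9H8O4 = 2.71 / 2.83 × 100 = 95.7 %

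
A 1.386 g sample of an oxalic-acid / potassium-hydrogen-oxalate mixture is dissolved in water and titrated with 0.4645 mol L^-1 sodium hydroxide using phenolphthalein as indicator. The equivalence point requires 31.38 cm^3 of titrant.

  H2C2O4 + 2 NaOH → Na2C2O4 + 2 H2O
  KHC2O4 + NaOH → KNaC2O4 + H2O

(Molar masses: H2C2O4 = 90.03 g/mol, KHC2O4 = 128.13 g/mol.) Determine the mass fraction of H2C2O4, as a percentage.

18.82 %

n(NaOH) = 0.03138 × 0.4645 = 0.01458 mol
Let x = n(H2C2O4), y = n(KHC2O4).
Titrant: 2x + 1y = 0.01458;  mass: 90.03x + 128.13y = 1.386
Solving, x = 2.897 × 10^-3 mol, y = 8.781 × 10^-3 mol
mass of H2C2O4 = 2.897 × 10^-3 × 90.03 = 0.2608 g
% H2C2O4 = 0.2608 / 1.386 × 100 = 18.82 %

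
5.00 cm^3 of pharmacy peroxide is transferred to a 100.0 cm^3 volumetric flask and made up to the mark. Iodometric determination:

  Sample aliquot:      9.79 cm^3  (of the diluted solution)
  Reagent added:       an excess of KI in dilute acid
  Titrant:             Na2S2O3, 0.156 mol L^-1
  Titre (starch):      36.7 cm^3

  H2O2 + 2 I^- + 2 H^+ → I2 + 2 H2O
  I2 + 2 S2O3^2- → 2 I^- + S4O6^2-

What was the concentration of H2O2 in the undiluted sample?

n(S2O3^2-) = 0.0367 × 0.156 = 5.73 × 10^-3 mol
n(I2) = n(S2O3^2-)/2 = 2.86 × 10^-3 mol
n(H2O2) in the aliquot = 2.86 × 10^-3 mol (1:1 ratio)
[H2O2]_dilute = 2.86 × 10^-3 / 0.00979 = 0.292 mol/L
[H2O2]_original = 0.292 × 100.0/5.00 = 5.85 mol/L

5.85 mol/L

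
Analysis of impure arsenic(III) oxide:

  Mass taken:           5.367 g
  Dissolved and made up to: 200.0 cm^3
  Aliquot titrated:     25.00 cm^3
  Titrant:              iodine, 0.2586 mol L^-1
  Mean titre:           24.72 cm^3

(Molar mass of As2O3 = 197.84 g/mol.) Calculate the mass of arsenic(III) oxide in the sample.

5.059 g

As2O3 + 2 I2 + 2 H2O → As2O5 + 4 HI
n(I2) per titration = 0.02472 × 0.2586 = 6.393 × 10^-3 mol
From the 1:2 ratio, n(As2O3) in each aliquot = 1/2 × 6.393 × 10^-3 = 3.196 × 10^-3 mol
n(As2O3) in the whole flask = 3.196 × 10^-3 × 200.0/25.00 = 0.02557 mol
mass of As2O3 = 0.02557 × 197.84 = 5.059 g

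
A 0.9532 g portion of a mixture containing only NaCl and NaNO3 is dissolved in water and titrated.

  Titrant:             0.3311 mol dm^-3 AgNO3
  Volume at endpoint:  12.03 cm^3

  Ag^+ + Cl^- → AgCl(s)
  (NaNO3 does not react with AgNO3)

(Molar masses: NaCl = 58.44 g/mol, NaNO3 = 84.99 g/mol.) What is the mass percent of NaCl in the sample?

24.42 %

n(AgNO3) = 0.01203 × 0.3311 = 3.983 × 10^-3 mol
Let x = n(NaCl), y = n(NaNO3).
Titrant: 1x = 3.983 × 10^-3;  mass: 58.44x + 84.99y = 0.9532
Solving, x = 3.983 × 10^-3 mol, y = 8.477 × 10^-3 mol
mass of NaCl = 3.983 × 10^-3 × 58.44 = 0.2328 g
% NaCl = 0.2328 / 0.9532 × 100 = 24.42 %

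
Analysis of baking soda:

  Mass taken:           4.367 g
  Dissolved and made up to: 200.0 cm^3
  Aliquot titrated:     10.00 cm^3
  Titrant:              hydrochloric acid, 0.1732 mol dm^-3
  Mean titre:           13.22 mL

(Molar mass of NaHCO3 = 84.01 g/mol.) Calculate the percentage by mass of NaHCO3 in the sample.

88.10 %

NaHCO3 + HCl → NaCl + H2O + CO2
n(HCl) per titration = 0.01322 × 0.1732 = 2.290 × 10^-3 mol
n(NaHCO3) in each aliquot = 2.290 × 10^-3 mol (1:1 ratio)
n(NaHCO3) in the whole flask = 2.290 × 10^-3 × 200.0/10.00 = 0.04579 mol
mass of NaHCO3 = 0.04579 × 84.01 = 3.847 g
% NaHCO3 = 3.847 / 4.367 × 100 = 88.10 %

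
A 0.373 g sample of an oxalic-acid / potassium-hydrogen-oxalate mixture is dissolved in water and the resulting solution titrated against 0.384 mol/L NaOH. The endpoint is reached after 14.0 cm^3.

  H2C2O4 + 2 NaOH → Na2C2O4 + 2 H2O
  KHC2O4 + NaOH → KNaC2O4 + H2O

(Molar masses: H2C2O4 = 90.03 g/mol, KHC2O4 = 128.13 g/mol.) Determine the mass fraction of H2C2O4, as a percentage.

n(NaOH) = 0.0140 × 0.384 = 5.38 × 10^-3 mol
Let x = n(H2C2O4), y = n(KHC2O4).
Titrant: 2x + 1y = 5.38 × 10^-3;  mass: 90.03x + 128.13y = 0.373
Solving, x = 1.90 × 10^-3 mol, y = 1.58 × 10^-3 mol
mass of H2C2O4 = 1.90 × 10^-3 × 90.03 = 0.171 g
% H2C2O4 = 0.171 / 0.373 × 100 = 45.9 %

45.9 %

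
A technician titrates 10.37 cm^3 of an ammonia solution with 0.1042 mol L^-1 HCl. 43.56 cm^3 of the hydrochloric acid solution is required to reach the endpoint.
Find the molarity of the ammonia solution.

NH3 + HCl → NH4Cl
n(HCl) = 0.04356 L × 0.1042 mol/L = 4.539 × 10^-3 mol
n(NH3) = 4.539 × 10^-3 mol (1:1 mole ratio)
[NH3] = 4.539 × 10^-3 mol / 0.01037 L = 0.4377 mol/L

0.4377 mol/L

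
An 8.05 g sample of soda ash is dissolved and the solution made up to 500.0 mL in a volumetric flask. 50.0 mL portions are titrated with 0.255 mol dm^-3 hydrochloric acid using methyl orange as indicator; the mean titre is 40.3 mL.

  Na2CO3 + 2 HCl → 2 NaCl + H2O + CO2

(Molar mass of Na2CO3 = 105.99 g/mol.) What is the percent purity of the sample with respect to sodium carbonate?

n(HCl) per titration = 0.0403 × 0.255 = 0.0103 mol
From the 1:2 ratio, n(Na2CO3) in each aliquot = 1/2 × 0.0103 = 5.14 × 10^-3 mol
n(Na2CO3) in the whole flask = 5.14 × 10^-3 × 500.0/50.0 = 0.0514 mol
mass of Na2CO3 = 0.0514 × 105.99 = 5.45 g
% Na2CO3 = 5.45 / 8.05 × 100 = 67.7 %

67.7 %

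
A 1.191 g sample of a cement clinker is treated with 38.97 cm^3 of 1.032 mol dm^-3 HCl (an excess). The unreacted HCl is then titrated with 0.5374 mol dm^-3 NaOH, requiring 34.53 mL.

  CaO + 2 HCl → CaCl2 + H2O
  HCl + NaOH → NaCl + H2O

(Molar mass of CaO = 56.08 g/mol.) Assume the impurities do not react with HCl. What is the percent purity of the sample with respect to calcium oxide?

51.00 %

n(HCl) added = 0.03897 × 1.032 = 0.04022 mol
n(NaOH) used in back-titration = 0.03453 × 0.5374 = 0.01856 mol
n(HCl) left over = 0.01856 mol (1:1 ratio)
n(HCl) consumed by analyte = 0.04022 − 0.01856 = 0.02166 mol
From the 1:2 ratio, n(CaO) = 1/2 × 0.02166 = 0.01083 mol
mass of CaO = 0.01083 × 56.08 = 0.6074 g
% CaO = 0.6074 / 1.191 × 100 = 51.00 %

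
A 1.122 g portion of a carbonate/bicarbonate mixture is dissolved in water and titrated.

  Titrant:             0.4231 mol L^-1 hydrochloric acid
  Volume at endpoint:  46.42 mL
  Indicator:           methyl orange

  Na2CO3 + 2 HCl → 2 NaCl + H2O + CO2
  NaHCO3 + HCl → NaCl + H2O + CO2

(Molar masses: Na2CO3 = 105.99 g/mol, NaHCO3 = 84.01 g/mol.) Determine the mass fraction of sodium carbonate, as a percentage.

n(HCl) = 0.04642 × 0.4231 = 0.01964 mol
Let x = n(Na2CO3), y = n(NaHCO3).
Titrant: 2x + 1y = 0.01964;  mass: 105.99x + 84.01y = 1.122
Solving, x = 8.512 × 10^-3 mol, y = 2.617 × 10^-3 mol
mass of Na2CO3 = 8.512 × 10^-3 × 105.99 = 0.9022 g
% Na2CO3 = 0.9022 / 1.122 × 100 = 80.41 %

80.41 %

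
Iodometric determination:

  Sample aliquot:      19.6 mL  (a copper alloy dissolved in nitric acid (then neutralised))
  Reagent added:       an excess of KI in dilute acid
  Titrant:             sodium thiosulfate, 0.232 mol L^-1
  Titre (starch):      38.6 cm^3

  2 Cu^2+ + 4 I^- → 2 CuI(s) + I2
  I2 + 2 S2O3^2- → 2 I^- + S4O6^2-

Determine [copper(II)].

n(S2O3^2-) = 0.0386 × 0.232 = 8.96 × 10^-3 mol
n(I2) = n(S2O3^2-)/2 = 4.48 × 10^-3 mol
From the 2:1 ratio, n(Cu2+) in the aliquot = 2/1 × 4.48 × 10^-3 = 8.96 × 10^-3 mol
[Cu2+] = 8.96 × 10^-3 / 0.0196 = 0.457 mol/L

0.457 mol/L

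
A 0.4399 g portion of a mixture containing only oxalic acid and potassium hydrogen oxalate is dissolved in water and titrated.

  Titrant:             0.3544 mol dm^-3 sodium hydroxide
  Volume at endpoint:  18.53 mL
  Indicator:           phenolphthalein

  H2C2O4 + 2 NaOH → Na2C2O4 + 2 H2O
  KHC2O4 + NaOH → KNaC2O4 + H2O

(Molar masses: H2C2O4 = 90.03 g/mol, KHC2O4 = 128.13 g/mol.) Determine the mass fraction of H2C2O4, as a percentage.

49.44 %

n(NaOH) = 0.01853 × 0.3544 = 6.567 × 10^-3 mol
Let x = n(H2C2O4), y = n(KHC2O4).
Titrant: 2x + 1y = 6.567 × 10^-3;  mass: 90.03x + 128.13y = 0.4399
Solving, x = 2.416 × 10^-3 mol, y = 1.736 × 10^-3 mol
mass of H2C2O4 = 2.416 × 10^-3 × 90.03 = 0.2175 g
% H2C2O4 = 0.2175 / 0.4399 × 100 = 49.44 %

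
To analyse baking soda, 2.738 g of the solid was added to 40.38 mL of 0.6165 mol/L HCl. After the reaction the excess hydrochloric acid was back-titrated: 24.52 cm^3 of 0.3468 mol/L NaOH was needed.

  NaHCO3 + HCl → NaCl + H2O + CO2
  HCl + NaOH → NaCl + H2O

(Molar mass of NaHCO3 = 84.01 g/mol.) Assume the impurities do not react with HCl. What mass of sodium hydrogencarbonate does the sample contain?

1.377 g

n(HCl) added = 0.04038 × 0.6165 = 0.02489 mol
n(NaOH) used in back-titration = 0.02452 × 0.3468 = 8.504 × 10^-3 mol
n(HCl) left over = 8.504 × 10^-3 mol (1:1 ratio)
n(HCl) consumed by analyte = 0.02489 − 8.504 × 10^-3 = 0.01639 mol
n(NaHCO3) = 0.01639 mol (1:1 ratio)
mass of NaHCO3 = 0.01639 × 84.01 = 1.377 g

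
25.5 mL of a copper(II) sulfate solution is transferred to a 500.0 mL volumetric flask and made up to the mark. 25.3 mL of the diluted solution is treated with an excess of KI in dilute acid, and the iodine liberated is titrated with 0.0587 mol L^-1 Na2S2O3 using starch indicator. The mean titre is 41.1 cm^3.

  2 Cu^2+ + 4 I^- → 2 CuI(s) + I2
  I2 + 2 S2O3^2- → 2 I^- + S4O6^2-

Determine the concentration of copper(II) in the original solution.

n(S2O3^2-) = 0.0411 × 0.0587 = 2.41 × 10^-3 mol
n(I2) = n(S2O3^2-)/2 = 1.21 × 10^-3 mol
From the 2:1 ratio, n(Cu2+) in the aliquot = 2/1 × 1.21 × 10^-3 = 2.41 × 10^-3 mol
[Cu2+]_dilute = 2.41 × 10^-3 / 0.0253 = 0.0954 mol/L
[Cu2+]_original = 0.0954 × 500.0/25.5 = 1.87 mol/L

1.87 mol/L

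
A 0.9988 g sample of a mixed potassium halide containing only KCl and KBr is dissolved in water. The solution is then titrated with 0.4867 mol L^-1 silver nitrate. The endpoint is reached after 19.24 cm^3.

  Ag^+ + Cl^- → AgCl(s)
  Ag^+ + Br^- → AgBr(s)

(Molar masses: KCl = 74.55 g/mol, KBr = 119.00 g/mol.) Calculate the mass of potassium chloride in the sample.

n(AgNO3) = 0.01924 × 0.4867 = 9.364 × 10^-3 mol
Let x = n(KCl), y = n(KBr).
Titrant: 1x + 1y = 9.364 × 10^-3;  mass: 74.55x + 119.00y = 0.9988
Solving, x = 2.599 × 10^-3 mol, y = 6.765 × 10^-3 mol
mass of KCl = 2.599 × 10^-3 × 74.55 = 0.1938 g

0.1938 g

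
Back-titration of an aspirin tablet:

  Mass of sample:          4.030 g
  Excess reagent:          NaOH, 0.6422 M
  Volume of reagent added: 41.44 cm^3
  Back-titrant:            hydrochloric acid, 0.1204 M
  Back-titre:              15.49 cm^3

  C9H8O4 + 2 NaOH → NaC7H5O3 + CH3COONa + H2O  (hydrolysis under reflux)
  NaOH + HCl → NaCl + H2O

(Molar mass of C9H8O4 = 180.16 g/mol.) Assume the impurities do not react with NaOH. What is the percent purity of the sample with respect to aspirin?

n(NaOH) added = 0.04144 × 0.6422 = 0.02661 mol
n(HCl) used in back-titration = 0.01549 × 0.1204 = 1.865 × 10^-3 mol
n(NaOH) left over = 1.865 × 10^-3 mol (1:1 ratio)
n(NaOH) consumed by analyte = 0.02661 − 1.865 × 10^-3 = 0.02475 mol
From the 1:2 ratio, n(C9H8O4) = 1/2 × 0.02475 = 0.01237 mol
mass of C9H8O4 = 0.01237 × 180.16 = 2.229 g
% C9H8O4 = 2.229 / 4.030 × 100 = 55.32 %

55.32 %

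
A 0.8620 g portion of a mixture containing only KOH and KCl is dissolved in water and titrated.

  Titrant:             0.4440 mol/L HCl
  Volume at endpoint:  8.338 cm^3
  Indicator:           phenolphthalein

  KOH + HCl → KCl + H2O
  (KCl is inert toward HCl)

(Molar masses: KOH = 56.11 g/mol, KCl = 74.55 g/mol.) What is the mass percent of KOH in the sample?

24.10 %

n(HCl) = 0.008338 × 0.4440 = 3.702 × 10^-3 mol
Let x = n(KOH), y = n(KCl).
Titrant: 1x = 3.702 × 10^-3;  mass: 56.11x + 74.55y = 0.8620
Solving, x = 3.702 × 10^-3 mol, y = 8.776 × 10^-3 mol
mass of KOH = 3.702 × 10^-3 × 56.11 = 0.2077 g
% KOH = 0.2077 / 0.8620 × 100 = 24.10 %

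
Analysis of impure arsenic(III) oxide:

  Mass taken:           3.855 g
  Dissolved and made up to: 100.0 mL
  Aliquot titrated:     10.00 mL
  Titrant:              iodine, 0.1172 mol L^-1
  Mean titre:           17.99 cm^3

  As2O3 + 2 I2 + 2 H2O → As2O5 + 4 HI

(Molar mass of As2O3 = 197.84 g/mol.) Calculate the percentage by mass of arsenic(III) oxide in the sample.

54.10 %

n(I2) per titration = 0.01799 × 0.1172 = 2.108 × 10^-3 mol
From the 1:2 ratio, n(As2O3) in each aliquot = 1/2 × 2.108 × 10^-3 = 1.054 × 10^-3 mol
n(As2O3) in the whole flask = 1.054 × 10^-3 × 100.0/10.00 = 0.01054 mol
mass of As2O3 = 0.01054 × 197.84 = 2.086 g
% As2O3 = 2.086 / 3.855 × 100 = 54.10 %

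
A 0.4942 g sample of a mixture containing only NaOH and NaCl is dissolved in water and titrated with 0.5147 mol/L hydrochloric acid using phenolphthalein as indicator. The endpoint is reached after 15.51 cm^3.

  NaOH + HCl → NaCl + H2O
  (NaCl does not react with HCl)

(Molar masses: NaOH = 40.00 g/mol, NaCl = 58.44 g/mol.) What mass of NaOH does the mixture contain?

0.3193 g

n(HCl) = 0.01551 × 0.5147 = 7.983 × 10^-3 mol
Let x = n(NaOH), y = n(NaCl).
Titrant: 1x = 7.983 × 10^-3;  mass: 40.00x + 58.44y = 0.4942
Solving, x = 7.983 × 10^-3 mol, y = 2.992 × 10^-3 mol
mass of NaOH = 7.983 × 10^-3 × 40.00 = 0.3193 g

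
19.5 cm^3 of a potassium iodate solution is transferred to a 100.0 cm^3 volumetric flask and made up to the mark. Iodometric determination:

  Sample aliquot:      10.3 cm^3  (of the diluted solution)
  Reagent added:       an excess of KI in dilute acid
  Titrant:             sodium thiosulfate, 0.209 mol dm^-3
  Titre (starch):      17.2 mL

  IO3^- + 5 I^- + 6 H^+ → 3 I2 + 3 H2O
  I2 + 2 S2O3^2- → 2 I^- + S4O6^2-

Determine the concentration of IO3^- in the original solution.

0.298 mol/L

n(S2O3^2-) = 0.0172 × 0.209 = 3.59 × 10^-3 mol
n(I2) = n(S2O3^2-)/2 = 1.80 × 10^-3 mol
From the 1:3 ratio, n(IO3^-) in the aliquot = 1/3 × 1.80 × 10^-3 = 5.99 × 10^-4 mol
[IO3^-]_dilute = 5.99 × 10^-4 / 0.0103 = 0.0582 mol/L
[IO3^-]_original = 0.0582 × 100.0/19.5 = 0.298 mol/L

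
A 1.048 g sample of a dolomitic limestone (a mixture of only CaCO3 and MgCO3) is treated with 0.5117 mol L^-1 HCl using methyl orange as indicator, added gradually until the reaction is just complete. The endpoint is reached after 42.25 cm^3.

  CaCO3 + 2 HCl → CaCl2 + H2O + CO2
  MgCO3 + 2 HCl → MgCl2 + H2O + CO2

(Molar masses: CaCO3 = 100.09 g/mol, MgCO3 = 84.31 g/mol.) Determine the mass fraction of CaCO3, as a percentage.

n(HCl) = 0.04225 × 0.5117 = 0.02162 mol
Let x = n(CaCO3), y = n(MgCO3).
Titrant: 2x + 2y = 0.02162;  mass: 100.09x + 84.31y = 1.048
Solving, x = 8.659 × 10^-3 mol, y = 2.151 × 10^-3 mol
mass of CaCO3 = 8.659 × 10^-3 × 100.09 = 0.8667 g
% CaCO3 = 0.8667 / 1.048 × 100 = 82.70 %

82.70 %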